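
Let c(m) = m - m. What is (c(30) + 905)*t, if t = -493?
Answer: -446165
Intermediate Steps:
c(m) = 0
(c(30) + 905)*t = (0 + 905)*(-493) = 905*(-493) = -446165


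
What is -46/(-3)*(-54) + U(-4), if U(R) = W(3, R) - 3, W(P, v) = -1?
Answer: -832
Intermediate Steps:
U(R) = -4 (U(R) = -1 - 3 = -4)
-46/(-3)*(-54) + U(-4) = -46/(-3)*(-54) - 4 = -46*(-⅓)*(-54) - 4 = (46/3)*(-54) - 4 = -828 - 4 = -832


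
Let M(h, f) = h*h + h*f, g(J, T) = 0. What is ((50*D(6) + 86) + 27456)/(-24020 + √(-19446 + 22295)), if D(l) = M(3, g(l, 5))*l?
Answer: -726412840/576957551 - 30242*√2849/576957551 ≈ -1.2618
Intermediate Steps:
M(h, f) = h² + f*h
D(l) = 9*l (D(l) = (3*(0 + 3))*l = (3*3)*l = 9*l)
((50*D(6) + 86) + 27456)/(-24020 + √(-19446 + 22295)) = ((50*(9*6) + 86) + 27456)/(-24020 + √(-19446 + 22295)) = ((50*54 + 86) + 27456)/(-24020 + √2849) = ((2700 + 86) + 27456)/(-24020 + √2849) = (2786 + 27456)/(-24020 + √2849) = 30242/(-24020 + √2849)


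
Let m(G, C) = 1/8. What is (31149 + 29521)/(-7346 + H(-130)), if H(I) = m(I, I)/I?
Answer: -63096800/7639841 ≈ -8.2589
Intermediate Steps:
m(G, C) = 1/8
H(I) = 1/(8*I)
(31149 + 29521)/(-7346 + H(-130)) = (31149 + 29521)/(-7346 + (1/8)/(-130)) = 60670/(-7346 + (1/8)*(-1/130)) = 60670/(-7346 - 1/1040) = 60670/(-7639841/1040) = 60670*(-1040/7639841) = -63096800/7639841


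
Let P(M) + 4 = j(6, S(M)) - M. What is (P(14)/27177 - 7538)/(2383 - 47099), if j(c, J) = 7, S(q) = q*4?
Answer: 204860237/1215246732 ≈ 0.16858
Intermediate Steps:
S(q) = 4*q
P(M) = 3 - M (P(M) = -4 + (7 - M) = 3 - M)
(P(14)/27177 - 7538)/(2383 - 47099) = ((3 - 1*14)/27177 - 7538)/(2383 - 47099) = ((3 - 14)*(1/27177) - 7538)/(-44716) = (-11*1/27177 - 7538)*(-1/44716) = (-11/27177 - 7538)*(-1/44716) = -204860237/27177*(-1/44716) = 204860237/1215246732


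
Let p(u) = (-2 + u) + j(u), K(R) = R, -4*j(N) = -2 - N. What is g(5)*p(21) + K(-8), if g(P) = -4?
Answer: -107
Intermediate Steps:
j(N) = 1/2 + N/4 (j(N) = -(-2 - N)/4 = 1/2 + N/4)
p(u) = -3/2 + 5*u/4 (p(u) = (-2 + u) + (1/2 + u/4) = -3/2 + 5*u/4)
g(5)*p(21) + K(-8) = -4*(-3/2 + (5/4)*21) - 8 = -4*(-3/2 + 105/4) - 8 = -4*99/4 - 8 = -99 - 8 = -107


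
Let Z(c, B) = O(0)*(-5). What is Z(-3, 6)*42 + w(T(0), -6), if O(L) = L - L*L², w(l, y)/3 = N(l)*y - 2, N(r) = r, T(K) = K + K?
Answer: -6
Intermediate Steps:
T(K) = 2*K
w(l, y) = -6 + 3*l*y (w(l, y) = 3*(l*y - 2) = 3*(-2 + l*y) = -6 + 3*l*y)
O(L) = L - L³
Z(c, B) = 0 (Z(c, B) = (0 - 1*0³)*(-5) = (0 - 1*0)*(-5) = (0 + 0)*(-5) = 0*(-5) = 0)
Z(-3, 6)*42 + w(T(0), -6) = 0*42 + (-6 + 3*(2*0)*(-6)) = 0 + (-6 + 3*0*(-6)) = 0 + (-6 + 0) = 0 - 6 = -6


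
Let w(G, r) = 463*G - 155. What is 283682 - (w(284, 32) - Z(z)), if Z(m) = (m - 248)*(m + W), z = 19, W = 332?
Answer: 71966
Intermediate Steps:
w(G, r) = -155 + 463*G
Z(m) = (-248 + m)*(332 + m) (Z(m) = (m - 248)*(m + 332) = (-248 + m)*(332 + m))
283682 - (w(284, 32) - Z(z)) = 283682 - ((-155 + 463*284) - (-82336 + 19² + 84*19)) = 283682 - ((-155 + 131492) - (-82336 + 361 + 1596)) = 283682 - (131337 - 1*(-80379)) = 283682 - (131337 + 80379) = 283682 - 1*211716 = 283682 - 211716 = 71966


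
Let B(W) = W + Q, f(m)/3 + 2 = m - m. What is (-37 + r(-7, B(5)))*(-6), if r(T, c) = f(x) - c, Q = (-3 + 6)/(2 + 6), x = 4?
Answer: 1161/4 ≈ 290.25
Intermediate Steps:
f(m) = -6 (f(m) = -6 + 3*(m - m) = -6 + 3*0 = -6 + 0 = -6)
Q = 3/8 ≈ 0.37500
B(W) = 3/8 + W (B(W) = W + 3/8 = 3/8 + W)
r(T, c) = -6 - c
(-37 + r(-7, B(5)))*(-6) = (-37 + (-6 - (3/8 + 5)))*(-6) = (-37 + (-6 - 1*43/8))*(-6) = (-37 + (-6 - 43/8))*(-6) = (-37 - 91/8)*(-6) = -387/8*(-6) = 1161/4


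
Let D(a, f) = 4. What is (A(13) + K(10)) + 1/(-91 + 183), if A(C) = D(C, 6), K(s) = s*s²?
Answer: 92369/92 ≈ 1004.0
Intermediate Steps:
K(s) = s³
A(C) = 4
(A(13) + K(10)) + 1/(-91 + 183) = (4 + 10³) + 1/(-91 + 183) = (4 + 1000) + 1/92 = 1004 + 1/92 = 92369/92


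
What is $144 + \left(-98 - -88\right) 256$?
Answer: $-2416$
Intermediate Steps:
$144 + \left(-98 - -88\right) 256 = 144 + \left(-98 + 88\right) 256 = 144 - 2560 = -2416$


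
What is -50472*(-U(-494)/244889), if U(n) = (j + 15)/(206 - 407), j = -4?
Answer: -185064/16407563 ≈ -0.011279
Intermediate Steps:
U(n) = -11/201 (U(n) = (-4 + 15)/(206 - 407) = 11/(-201) = 11*(-1/201) = -11/201)
-50472*(-U(-494)/244889) = -50472/((-244889/(-11/201))) = -50472/((-244889*(-201/11))) = -50472/49222689/11 = -50472*11/49222689 = -185064/16407563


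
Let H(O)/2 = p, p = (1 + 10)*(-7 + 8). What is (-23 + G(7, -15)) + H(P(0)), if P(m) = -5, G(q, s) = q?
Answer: 6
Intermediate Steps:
p = 11 (p = 11*1 = 11)
H(O) = 22 (H(O) = 2*11 = 22)
(-23 + G(7, -15)) + H(P(0)) = (-23 + 7) + 22 = -16 + 22 = 6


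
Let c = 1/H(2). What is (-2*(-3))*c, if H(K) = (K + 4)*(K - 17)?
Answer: -1/15 ≈ -0.066667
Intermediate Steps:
H(K) = (-17 + K)*(4 + K) (H(K) = (4 + K)*(-17 + K) = (-17 + K)*(4 + K))
c = -1/90 (c = 1/(-68 + 2² - 13*2) = 1/(-68 + 4 - 26) = 1/(-90) = -1/90 ≈ -0.011111)
(-2*(-3))*c = -2*(-3)*(-1/90) = 6*(-1/90) = -1/15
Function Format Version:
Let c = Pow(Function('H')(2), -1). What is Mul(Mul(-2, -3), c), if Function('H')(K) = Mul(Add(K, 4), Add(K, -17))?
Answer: Rational(-1, 15) ≈ -0.066667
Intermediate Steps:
Function('H')(K) = Mul(Add(-17, K), Add(4, K)) (Function('H')(K) = Mul(Add(4, K), Add(-17, K)) = Mul(Add(-17, K), Add(4, K)))
c = Rational(-1, 90) (c = Pow(Add(-68, Pow(2, 2), Mul(-13, 2)), -1) = Pow(Add(-68, 4, -26), -1) = Pow(-90, -1) = Rational(-1, 90) ≈ -0.011111)
Mul(Mul(-2, -3), c) = Mul(Mul(-2, -3), Rational(-1, 90)) = Mul(6, Rational(-1, 90)) = Rational(-1, 15)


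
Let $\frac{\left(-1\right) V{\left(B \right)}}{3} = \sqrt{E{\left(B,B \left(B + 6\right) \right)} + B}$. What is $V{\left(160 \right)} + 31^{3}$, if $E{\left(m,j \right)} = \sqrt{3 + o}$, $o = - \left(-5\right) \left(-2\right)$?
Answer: $29791 - 3 \sqrt{160 + i \sqrt{7}} \approx 29753.0 - 0.31374 i$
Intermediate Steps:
$o = -10$ ($o = \left(-1\right) 10 = -10$)
$E{\left(m,j \right)} = i \sqrt{7}$ ($E{\left(m,j \right)} = \sqrt{3 - 10} = \sqrt{-7} = i \sqrt{7}$)
$V{\left(B \right)} = - 3 \sqrt{B + i \sqrt{7}}$ ($V{\left(B \right)} = - 3 \sqrt{i \sqrt{7} + B} = - 3 \sqrt{B + i \sqrt{7}}$)
$V{\left(160 \right)} + 31^{3} = - 3 \sqrt{160 + i \sqrt{7}} + 31^{3} = - 3 \sqrt{160 + i \sqrt{7}} + 29791 = 29791 - 3 \sqrt{160 + i \sqrt{7}}$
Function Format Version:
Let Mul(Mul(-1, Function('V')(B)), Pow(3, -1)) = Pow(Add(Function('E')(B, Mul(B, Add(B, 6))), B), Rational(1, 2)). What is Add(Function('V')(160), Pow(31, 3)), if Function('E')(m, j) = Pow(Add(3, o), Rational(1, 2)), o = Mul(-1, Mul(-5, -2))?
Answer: Add(29791, Mul(-3, Pow(Add(160, Mul(I, Pow(7, Rational(1, 2)))), Rational(1, 2)))) ≈ Add(29753., Mul(-0.31374, I))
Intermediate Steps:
o = -10 (o = Mul(-1, 10) = -10)
Function('E')(m, j) = Mul(I, Pow(7, Rational(1, 2))) (Function('E')(m, j) = Pow(Add(3, -10), Rational(1, 2)) = Pow(-7, Rational(1, 2)) = Mul(I, Pow(7, Rational(1, 2))))
Function('V')(B) = Mul(-3, Pow(Add(B, Mul(I, Pow(7, Rational(1, 2)))), Rational(1, 2))) (Function('V')(B) = Mul(-3, Pow(Add(Mul(I, Pow(7, Rational(1, 2))), B), Rational(1, 2))) = Mul(-3, Pow(Add(B, Mul(I, Pow(7, Rational(1, 2)))), Rational(1, 2))))
Add(Function('V')(160), Pow(31, 3)) = Add(Mul(-3, Pow(Add(160, Mul(I, Pow(7, Rational(1, 2)))), Rational(1, 2))), Pow(31, 3)) = Add(Mul(-3, Pow(Add(160, Mul(I, Pow(7, Rational(1, 2)))), Rational(1, 2))), 29791) = Add(29791, Mul(-3, Pow(Add(160, Mul(I, Pow(7, Rational(1, 2)))), Rational(1, 2))))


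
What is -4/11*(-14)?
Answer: 56/11 ≈ 5.0909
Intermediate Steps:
-4/11*(-14) = 56/11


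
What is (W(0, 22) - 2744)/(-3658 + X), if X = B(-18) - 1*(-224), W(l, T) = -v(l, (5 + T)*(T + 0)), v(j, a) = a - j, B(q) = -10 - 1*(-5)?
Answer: 3338/3439 ≈ 0.97063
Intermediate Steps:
B(q) = -5 (B(q) = -10 + 5 = -5)
W(l, T) = l - T*(5 + T) (W(l, T) = -((5 + T)*(T + 0) - l) = -((5 + T)*T - l) = -(T*(5 + T) - l) = -(-l + T*(5 + T)) = l - T*(5 + T))
X = 219 (X = -5 - 1*(-224) = -5 + 224 = 219)
(W(0, 22) - 2744)/(-3658 + X) = ((0 - 1*22*(5 + 22)) - 2744)/(-3658 + 219) = ((0 - 1*22*27) - 2744)/(-3439) = ((0 - 594) - 2744)*(-1/3439) = (-594 - 2744)*(-1/3439) = -3338*(-1/3439) = 3338/3439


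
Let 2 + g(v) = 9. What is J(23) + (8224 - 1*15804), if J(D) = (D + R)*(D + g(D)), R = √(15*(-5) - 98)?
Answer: -6890 + 30*I*√173 ≈ -6890.0 + 394.59*I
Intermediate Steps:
g(v) = 7 (g(v) = -2 + 9 = 7)
R = I*√173 (R = √(-75 - 98) = √(-173) = I*√173 ≈ 13.153*I)
J(D) = (7 + D)*(D + I*√173) (J(D) = (D + I*√173)*(D + 7) = (D + I*√173)*(7 + D) = (7 + D)*(D + I*√173))
J(23) + (8224 - 1*15804) = (23² + 7*23 + 7*I*√173 + I*23*√173) + (8224 - 1*15804) = (529 + 161 + 7*I*√173 + 23*I*√173) + (8224 - 15804) = (690 + 30*I*√173) - 7580 = -6890 + 30*I*√173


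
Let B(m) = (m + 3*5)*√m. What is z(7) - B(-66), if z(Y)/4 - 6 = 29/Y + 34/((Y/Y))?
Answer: 1236/7 + 51*I*√66 ≈ 176.57 + 414.33*I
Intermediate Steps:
z(Y) = 160 + 116/Y (z(Y) = 24 + 4*(29/Y + 34/((Y/Y))) = 24 + 4*(29/Y + 34/1) = 24 + 4*(29/Y + 34*1) = 24 + 4*(29/Y + 34) = 24 + 4*(34 + 29/Y) = 24 + (136 + 116/Y) = 160 + 116/Y)
B(m) = √m*(15 + m) (B(m) = (m + 15)*√m = (15 + m)*√m = √m*(15 + m))
z(7) - B(-66) = (160 + 116/7) - √(-66)*(15 - 66) = (160 + 116*(⅐)) - I*√66*(-51) = (160 + 116/7) - (-51)*I*√66 = 1236/7 + 51*I*√66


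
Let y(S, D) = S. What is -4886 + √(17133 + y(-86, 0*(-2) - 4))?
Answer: -4886 + √17047 ≈ -4755.4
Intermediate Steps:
-4886 + √(17133 + y(-86, 0*(-2) - 4)) = -4886 + √(17133 - 86) = -4886 + √17047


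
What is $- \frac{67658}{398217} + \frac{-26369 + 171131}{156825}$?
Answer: $\frac{1742082352}{2312977075} \approx 0.75318$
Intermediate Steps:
$- \frac{67658}{398217} + \frac{-26369 + 171131}{156825} = \left(-67658\right) \frac{1}{398217} + 144762 \cdot \frac{1}{156825} = - \frac{67658}{398217} + \frac{48254}{52275} = \frac{1742082352}{2312977075}$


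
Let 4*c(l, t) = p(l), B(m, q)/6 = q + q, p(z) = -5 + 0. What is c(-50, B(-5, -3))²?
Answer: 25/16 ≈ 1.5625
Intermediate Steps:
p(z) = -5
B(m, q) = 12*q (B(m, q) = 6*(q + q) = 6*(2*q) = 12*q)
c(l, t) = -5/4 (c(l, t) = (¼)*(-5) = -5/4)
c(-50, B(-5, -3))² = (-5/4)² = 25/16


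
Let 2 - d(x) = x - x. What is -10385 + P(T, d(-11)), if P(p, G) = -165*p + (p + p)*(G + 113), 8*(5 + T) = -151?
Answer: -95495/8 ≈ -11937.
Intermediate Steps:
T = -191/8 (T = -5 + (⅛)*(-151) = -5 - 151/8 = -191/8 ≈ -23.875)
d(x) = 2 (d(x) = 2 - (x - x) = 2 - 1*0 = 2 + 0 = 2)
P(p, G) = -165*p + 2*p*(113 + G) (P(p, G) = -165*p + (2*p)*(113 + G) = -165*p + 2*p*(113 + G))
-10385 + P(T, d(-11)) = -10385 - 191*(61 + 2*2)/8 = -10385 - 191*(61 + 4)/8 = -10385 - 191/8*65 = -10385 - 12415/8 = -95495/8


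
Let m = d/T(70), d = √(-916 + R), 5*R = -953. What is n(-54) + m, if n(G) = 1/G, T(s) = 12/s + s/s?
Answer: -1/54 + 7*I*√27665/41 ≈ -0.018519 + 28.397*I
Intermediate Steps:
R = -953/5 (R = (⅕)*(-953) = -953/5 ≈ -190.60)
T(s) = 1 + 12/s (T(s) = 12/s + 1 = 1 + 12/s)
d = I*√27665/5 (d = √(-916 - 953/5) = √(-5533/5) = I*√27665/5 ≈ 33.266*I)
m = 7*I*√27665/41 (m = (I*√27665/5)/(((12 + 70)/70)) = (I*√27665/5)/(((1/70)*82)) = (I*√27665/5)/(41/35) = (I*√27665/5)*(35/41) = 7*I*√27665/41 ≈ 28.397*I)
n(-54) + m = 1/(-54) + 7*I*√27665/41 = -1/54 + 7*I*√27665/41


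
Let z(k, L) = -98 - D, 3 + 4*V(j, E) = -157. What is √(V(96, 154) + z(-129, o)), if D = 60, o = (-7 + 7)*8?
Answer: 3*I*√22 ≈ 14.071*I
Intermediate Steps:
V(j, E) = -40 (V(j, E) = -¾ + (¼)*(-157) = -¾ - 157/4 = -40)
o = 0 (o = 0*8 = 0)
z(k, L) = -158 (z(k, L) = -98 - 1*60 = -98 - 60 = -158)
√(V(96, 154) + z(-129, o)) = √(-40 - 158) = √(-198) = 3*I*√22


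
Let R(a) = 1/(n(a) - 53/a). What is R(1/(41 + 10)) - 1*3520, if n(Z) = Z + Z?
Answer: -485235571/137851 ≈ -3520.0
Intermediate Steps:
n(Z) = 2*Z
R(a) = 1/(-53/a + 2*a) (R(a) = 1/(2*a - 53/a) = 1/(-53/a + 2*a))
R(1/(41 + 10)) - 1*3520 = 1/((41 + 10)*(-53 + 2*(1/(41 + 10))²)) - 1*3520 = 1/(51*(-53 + 2*(1/51)²)) - 3520 = 1/(51*(-53 + 2*(1/2601))) - 3520 = 1/(51*(-53 + 2/2601)) - 3520 = 1/(51*(-137851/2601)) - 3520 = (1/51)*(-2601/137851) - 3520 = -51/137851 - 3520 = -485235571/137851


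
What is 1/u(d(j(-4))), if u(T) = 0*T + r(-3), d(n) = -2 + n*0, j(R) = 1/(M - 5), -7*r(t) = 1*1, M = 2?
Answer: -7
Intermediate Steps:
r(t) = -⅐ (r(t) = -1/7 = -⅐*1 = -⅐)
j(R) = -⅓ (j(R) = 1/(2 - 5) = 1/(-3) = -⅓)
d(n) = -2 (d(n) = -2 + 0 = -2)
u(T) = -⅐ (u(T) = 0*T - ⅐ = 0 - ⅐ = -⅐)
1/u(d(j(-4))) = 1/(-⅐) = -7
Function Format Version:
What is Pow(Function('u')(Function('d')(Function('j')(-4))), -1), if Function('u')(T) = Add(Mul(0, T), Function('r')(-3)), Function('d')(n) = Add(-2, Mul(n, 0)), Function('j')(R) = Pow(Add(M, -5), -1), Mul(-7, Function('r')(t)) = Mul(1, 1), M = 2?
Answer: -7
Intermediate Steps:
Function('r')(t) = Rational(-1, 7) (Function('r')(t) = Mul(Rational(-1, 7), Mul(1, 1)) = Mul(Rational(-1, 7), 1) = Rational(-1, 7))
Function('j')(R) = Rational(-1, 3) (Function('j')(R) = Pow(Add(2, -5), -1) = Pow(-3, -1) = Rational(-1, 3))
Function('d')(n) = -2 (Function('d')(n) = Add(-2, 0) = -2)
Function('u')(T) = Rational(-1, 7) (Function('u')(T) = Add(Mul(0, T), Rational(-1, 7)) = Add(0, Rational(-1, 7)) = Rational(-1, 7))
Pow(Function('u')(Function('d')(Function('j')(-4))), -1) = Pow(Rational(-1, 7), -1) = -7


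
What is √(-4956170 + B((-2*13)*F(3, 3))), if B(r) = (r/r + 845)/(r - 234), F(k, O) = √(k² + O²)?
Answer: √(-2512780023 - 837592730*√2)/(13*√(3 + √2)) ≈ 2226.2*I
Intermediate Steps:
F(k, O) = √(O² + k²)
B(r) = 846/(-234 + r) (B(r) = (1 + 845)/(-234 + r) = 846/(-234 + r))
√(-4956170 + B((-2*13)*F(3, 3))) = √(-4956170 + 846/(-234 + (-2*13)*√(3² + 3²))) = √(-4956170 + 846/(-234 - 26*√(9 + 9))) = √(-4956170 + 846/(-234 - 78*√2))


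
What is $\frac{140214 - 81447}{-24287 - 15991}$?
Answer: $- \frac{19589}{13426} \approx -1.459$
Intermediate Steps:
$\frac{140214 - 81447}{-24287 - 15991} = \frac{58767}{-40278} = 58767 \left(- \frac{1}{40278}\right) = - \frac{19589}{13426}$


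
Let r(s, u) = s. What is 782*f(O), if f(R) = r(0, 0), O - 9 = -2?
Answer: 0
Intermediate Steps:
O = 7 (O = 9 - 2 = 7)
f(R) = 0
782*f(O) = 782*0 = 0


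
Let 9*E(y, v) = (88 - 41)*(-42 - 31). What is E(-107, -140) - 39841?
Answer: -362000/9 ≈ -40222.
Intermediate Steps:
E(y, v) = -3431/9 (E(y, v) = ((88 - 41)*(-42 - 31))/9 = (47*(-73))/9 = (1/9)*(-3431) = -3431/9)
E(-107, -140) - 39841 = -3431/9 - 39841 = -362000/9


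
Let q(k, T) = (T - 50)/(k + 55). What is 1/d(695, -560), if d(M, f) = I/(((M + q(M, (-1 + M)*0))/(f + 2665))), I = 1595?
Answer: 10424/50362125 ≈ 0.00020698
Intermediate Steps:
q(k, T) = (-50 + T)/(55 + k)
d(M, f) = 1595*(2665 + f)/(M - 50/(55 + M)) (d(M, f) = 1595/(((M + (-50 + (-1 + M)*0)/(55 + M))/(f + 2665))) = 1595/(((M + (-50 + 0)/(55 + M))/(2665 + f))) = 1595/(((M - 50/(55 + M))/(2665 + f))) = 1595*((2665 + f)/(M - 50/(55 + M))) = 1595*(2665 + f)/(M - 50/(55 + M)))
1/d(695, -560) = 1/(1595*(55 + 695)*(2665 - 560)/(-50 + 695*(55 + 695))) = 1/(1595*750*2105/(-50 + 695*750)) = 1/(1595*750*2105/(-50 + 521250)) = 1/(1595*750*2105/521200) = 1/(1595*(1/521200)*750*2105) = 1/(50362125/10424) = 10424/50362125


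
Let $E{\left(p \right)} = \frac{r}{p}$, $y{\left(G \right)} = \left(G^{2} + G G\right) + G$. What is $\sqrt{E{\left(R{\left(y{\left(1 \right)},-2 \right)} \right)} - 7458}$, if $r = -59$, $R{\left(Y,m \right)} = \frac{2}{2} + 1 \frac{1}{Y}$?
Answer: $\frac{i \sqrt{30009}}{2} \approx 86.615 i$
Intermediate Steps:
$y{\left(G \right)} = G + 2 G^{2}$ ($y{\left(G \right)} = \left(G^{2} + G^{2}\right) + G = 2 G^{2} + G = G + 2 G^{2}$)
$R{\left(Y,m \right)} = 1 + \frac{1}{Y}$ ($R{\left(Y,m \right)} = 2 \cdot \frac{1}{2} + \frac{1}{Y} = 1 + \frac{1}{Y}$)
$E{\left(p \right)} = - \frac{59}{p}$
$\sqrt{E{\left(R{\left(y{\left(1 \right)},-2 \right)} \right)} - 7458} = \sqrt{- \frac{59}{\frac{1}{1 \left(1 + 2 \cdot 1\right)} \left(1 + 1 \left(1 + 2 \cdot 1\right)\right)} - 7458} = \sqrt{- \frac{59}{\frac{1}{1 \left(1 + 2\right)} \left(1 + 1 \left(1 + 2\right)\right)} - 7458} = \sqrt{- \frac{59}{\frac{1}{1 \cdot 3} \left(1 + 1 \cdot 3\right)} - 7458} = \sqrt{- \frac{59}{\frac{1}{3} \left(1 + 3\right)} - 7458} = \sqrt{- \frac{59}{\frac{1}{3} \cdot 4} - 7458} = \sqrt{- \frac{59}{\frac{4}{3}} - 7458} = \sqrt{\left(-59\right) \frac{3}{4} - 7458} = \sqrt{- \frac{177}{4} - 7458} = \sqrt{- \frac{30009}{4}} = \frac{i \sqrt{30009}}{2}$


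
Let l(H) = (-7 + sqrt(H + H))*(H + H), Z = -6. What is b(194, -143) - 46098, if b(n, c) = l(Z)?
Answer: -46014 - 24*I*sqrt(3) ≈ -46014.0 - 41.569*I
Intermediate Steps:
l(H) = 2*H*(-7 + sqrt(2)*sqrt(H)) (l(H) = (-7 + sqrt(2*H))*(2*H) = (-7 + sqrt(2)*sqrt(H))*(2*H) = 2*H*(-7 + sqrt(2)*sqrt(H)))
b(n, c) = 84 - 24*I*sqrt(3) (b(n, c) = -14*(-6) + 2*sqrt(2)*(-6)**(3/2) = 84 + 2*sqrt(2)*(-6*I*sqrt(6)) = 84 - 24*I*sqrt(3))
b(194, -143) - 46098 = (84 - 24*I*sqrt(3)) - 46098 = -46014 - 24*I*sqrt(3)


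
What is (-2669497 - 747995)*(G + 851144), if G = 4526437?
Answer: -18377840046852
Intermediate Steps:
(-2669497 - 747995)*(G + 851144) = (-2669497 - 747995)*(4526437 + 851144) = -3417492*5377581 = -18377840046852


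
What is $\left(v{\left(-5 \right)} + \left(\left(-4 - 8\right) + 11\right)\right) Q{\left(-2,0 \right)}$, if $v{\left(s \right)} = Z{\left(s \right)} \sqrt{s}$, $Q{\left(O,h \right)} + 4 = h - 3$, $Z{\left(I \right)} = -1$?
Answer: $7 + 7 i \sqrt{5} \approx 7.0 + 15.652 i$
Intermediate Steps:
$Q{\left(O,h \right)} = -7 + h$ ($Q{\left(O,h \right)} = -4 + \left(h - 3\right) = -4 + \left(-3 + h\right) = -7 + h$)
$v{\left(s \right)} = - \sqrt{s}$
$\left(v{\left(-5 \right)} + \left(\left(-4 - 8\right) + 11\right)\right) Q{\left(-2,0 \right)} = \left(- \sqrt{-5} + \left(\left(-4 - 8\right) + 11\right)\right) \left(-7 + 0\right) = \left(- i \sqrt{5} + \left(-12 + 11\right)\right) \left(-7\right) = \left(- i \sqrt{5} - 1\right) \left(-7\right) = \left(-1 - i \sqrt{5}\right) \left(-7\right) = 7 + 7 i \sqrt{5}$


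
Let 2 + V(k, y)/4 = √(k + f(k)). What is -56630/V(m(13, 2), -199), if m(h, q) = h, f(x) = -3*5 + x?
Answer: -4045 - 4045*√11/2 ≈ -10753.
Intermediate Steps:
f(x) = -15 + x
V(k, y) = -8 + 4*√(-15 + 2*k) (V(k, y) = -8 + 4*√(k + (-15 + k)) = -8 + 4*√(-15 + 2*k))
-56630/V(m(13, 2), -199) = -56630/(-8 + 4*√(-15 + 2*13)) = -56630/(-8 + 4*√(-15 + 26)) = -56630/(-8 + 4*√11)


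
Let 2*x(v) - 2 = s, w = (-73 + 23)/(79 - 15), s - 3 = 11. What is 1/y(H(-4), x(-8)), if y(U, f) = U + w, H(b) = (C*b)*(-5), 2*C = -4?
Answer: -32/1305 ≈ -0.024521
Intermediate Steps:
C = -2 (C = (½)*(-4) = -2)
s = 14 (s = 3 + 11 = 14)
H(b) = 10*b (H(b) = -2*b*(-5) = 10*b)
w = -25/32 (w = -50/64 = -50*1/64 = -25/32 ≈ -0.78125)
x(v) = 8 (x(v) = 1 + (½)*14 = 1 + 7 = 8)
y(U, f) = -25/32 + U (y(U, f) = U - 25/32 = -25/32 + U)
1/y(H(-4), x(-8)) = 1/(-25/32 + 10*(-4)) = 1/(-25/32 - 40) = 1/(-1305/32) = -32/1305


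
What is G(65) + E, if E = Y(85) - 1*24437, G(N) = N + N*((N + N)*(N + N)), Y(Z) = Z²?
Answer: 1081353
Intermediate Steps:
G(N) = N + 4*N³ (G(N) = N + N*((2*N)*(2*N)) = N + N*(4*N²) = N + 4*N³)
E = -17212 (E = 85² - 1*24437 = 7225 - 24437 = -17212)
G(65) + E = (65 + 4*65³) - 17212 = (65 + 4*274625) - 17212 = (65 + 1098500) - 17212 = 1098565 - 17212 = 1081353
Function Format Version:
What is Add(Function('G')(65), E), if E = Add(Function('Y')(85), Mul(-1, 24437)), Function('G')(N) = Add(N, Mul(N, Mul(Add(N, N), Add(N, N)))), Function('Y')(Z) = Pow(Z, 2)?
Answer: 1081353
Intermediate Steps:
Function('G')(N) = Add(N, Mul(4, Pow(N, 3))) (Function('G')(N) = Add(N, Mul(N, Mul(Mul(2, N), Mul(2, N)))) = Add(N, Mul(N, Mul(4, Pow(N, 2)))) = Add(N, Mul(4, Pow(N, 3))))
E = -17212 (E = Add(Pow(85, 2), Mul(-1, 24437)) = Add(7225, -24437) = -17212)
Add(Function('G')(65), E) = Add(Add(65, Mul(4, Pow(65, 3))), -17212) = Add(Add(65, Mul(4, 274625)), -17212) = Add(Add(65, 1098500), -17212) = Add(1098565, -17212) = 1081353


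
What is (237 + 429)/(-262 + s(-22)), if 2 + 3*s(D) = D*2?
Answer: -999/416 ≈ -2.4014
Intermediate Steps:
s(D) = -⅔ + 2*D/3 (s(D) = -⅔ + (D*2)/3 = -⅔ + (2*D)/3 = -⅔ + 2*D/3)
(237 + 429)/(-262 + s(-22)) = (237 + 429)/(-262 + (-⅔ + (⅔)*(-22))) = 666/(-262 + (-⅔ - 44/3)) = 666/(-262 - 46/3) = 666/(-832/3) = 666*(-3/832) = -999/416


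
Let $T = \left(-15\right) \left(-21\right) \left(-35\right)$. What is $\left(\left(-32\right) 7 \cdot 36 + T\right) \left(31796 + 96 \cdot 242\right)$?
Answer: $-1050429492$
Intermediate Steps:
$T = -11025$ ($T = 315 \left(-35\right) = -11025$)
$\left(\left(-32\right) 7 \cdot 36 + T\right) \left(31796 + 96 \cdot 242\right) = \left(\left(-32\right) 7 \cdot 36 - 11025\right) \left(31796 + 96 \cdot 242\right) = \left(\left(-224\right) 36 - 11025\right) \left(31796 + 23232\right) = \left(-8064 - 11025\right) 55028 = \left(-19089\right) 55028 = -1050429492$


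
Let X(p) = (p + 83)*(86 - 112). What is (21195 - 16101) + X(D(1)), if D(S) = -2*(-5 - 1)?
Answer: 2624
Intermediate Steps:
D(S) = 12 (D(S) = -2*(-6) = 12)
X(p) = -2158 - 26*p (X(p) = (83 + p)*(-26) = -2158 - 26*p)
(21195 - 16101) + X(D(1)) = (21195 - 16101) + (-2158 - 26*12) = 5094 + (-2158 - 312) = 5094 - 2470 = 2624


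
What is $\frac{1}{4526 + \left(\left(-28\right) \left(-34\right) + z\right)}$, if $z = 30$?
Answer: $\frac{1}{5508} \approx 0.00018155$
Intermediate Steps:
$\frac{1}{4526 + \left(\left(-28\right) \left(-34\right) + z\right)} = \frac{1}{4526 + \left(\left(-28\right) \left(-34\right) + 30\right)} = \frac{1}{4526 + \left(952 + 30\right)} = \frac{1}{4526 + 982} = \frac{1}{5508}$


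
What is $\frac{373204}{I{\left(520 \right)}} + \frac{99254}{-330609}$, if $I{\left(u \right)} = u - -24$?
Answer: $\frac{30832651765}{44962824} \approx 685.74$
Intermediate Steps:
$I{\left(u \right)} = 24 + u$ ($I{\left(u \right)} = u + 24 = 24 + u$)
$\frac{373204}{I{\left(520 \right)}} + \frac{99254}{-330609} = \frac{373204}{24 + 520} + \frac{99254}{-330609} = \frac{373204}{544} + 99254 \left(- \frac{1}{330609}\right) = 373204 \cdot \frac{1}{544} - \frac{99254}{330609} = \frac{93301}{136} - \frac{99254}{330609} = \frac{30832651765}{44962824}$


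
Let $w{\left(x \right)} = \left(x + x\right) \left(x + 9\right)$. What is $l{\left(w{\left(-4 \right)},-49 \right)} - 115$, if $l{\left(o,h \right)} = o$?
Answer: $-155$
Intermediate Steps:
$w{\left(x \right)} = 2 x \left(9 + x\right)$
$l{\left(w{\left(-4 \right)},-49 \right)} - 115 = 2 \left(-4\right) \left(9 - 4\right) - 115 = 2 \left(-4\right) 5 - 115 = -40 - 115 = -155$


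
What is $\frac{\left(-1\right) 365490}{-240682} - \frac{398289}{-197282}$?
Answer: $\frac{83982795639}{23741113162} \approx 3.5374$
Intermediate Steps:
$\frac{\left(-1\right) 365490}{-240682} - \frac{398289}{-197282} = \left(-365490\right) \left(- \frac{1}{240682}\right) - - \frac{398289}{197282} = \frac{182745}{120341} + \frac{398289}{197282} = \frac{83982795639}{23741113162}$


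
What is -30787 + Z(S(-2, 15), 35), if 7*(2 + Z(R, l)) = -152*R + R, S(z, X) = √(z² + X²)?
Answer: -30789 - 151*√229/7 ≈ -31115.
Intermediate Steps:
S(z, X) = √(X² + z²)
Z(R, l) = -2 - 151*R/7 (Z(R, l) = -2 + (-152*R + R)/7 = -2 + (-151*R)/7 = -2 - 151*R/7)
-30787 + Z(S(-2, 15), 35) = -30787 + (-2 - 151*√(15² + (-2)²)/7) = -30787 + (-2 - 151*√(225 + 4)/7) = -30787 + (-2 - 151*√229/7) = -30789 - 151*√229/7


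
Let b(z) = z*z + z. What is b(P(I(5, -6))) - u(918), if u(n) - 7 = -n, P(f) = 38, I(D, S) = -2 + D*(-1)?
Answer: 2393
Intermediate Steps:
I(D, S) = -2 - D
u(n) = 7 - n
b(z) = z + z² (b(z) = z² + z = z + z²)
b(P(I(5, -6))) - u(918) = 38*(1 + 38) - (7 - 1*918) = 38*39 - (7 - 918) = 1482 - 1*(-911) = 1482 + 911 = 2393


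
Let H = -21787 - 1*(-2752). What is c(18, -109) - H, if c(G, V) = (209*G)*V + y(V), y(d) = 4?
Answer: -391019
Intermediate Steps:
c(G, V) = 4 + 209*G*V (c(G, V) = (209*G)*V + 4 = 209*G*V + 4 = 4 + 209*G*V)
H = -19035 (H = -21787 + 2752 = -19035)
c(18, -109) - H = (4 + 209*18*(-109)) - 1*(-19035) = (4 - 410058) + 19035 = -410054 + 19035 = -391019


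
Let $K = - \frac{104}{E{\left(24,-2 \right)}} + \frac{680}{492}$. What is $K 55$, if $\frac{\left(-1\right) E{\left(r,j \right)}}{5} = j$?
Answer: $- \frac{61006}{123} \approx -495.98$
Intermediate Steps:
$E{\left(r,j \right)} = - 5 j$
$K = - \frac{5546}{615}$ ($K = - \frac{104}{\left(-5\right) \left(-2\right)} + \frac{680}{492} = - \frac{104}{10} + 680 \cdot \frac{1}{492} = \left(-104\right) \frac{1}{10} + \frac{170}{123} = - \frac{52}{5} + \frac{170}{123} = - \frac{5546}{615} \approx -9.0179$)
$K 55 = \left(- \frac{5546}{615}\right) 55 = - \frac{61006}{123}$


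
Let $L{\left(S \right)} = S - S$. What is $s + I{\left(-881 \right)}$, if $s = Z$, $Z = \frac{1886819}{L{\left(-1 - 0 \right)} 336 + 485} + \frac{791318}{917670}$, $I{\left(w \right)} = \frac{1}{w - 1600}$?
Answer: $\frac{47741629429909}{12269094955} \approx 3891.2$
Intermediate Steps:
$I{\left(w \right)} = \frac{1}{-1600 + w}$
$L{\left(S \right)} = 0$
$Z = \frac{173186098096}{44506995}$ ($Z = \frac{1886819}{0 \cdot 336 + 485} + \frac{791318}{917670} = \frac{1886819}{0 + 485} + 791318 \cdot \frac{1}{917670} = \frac{1886819}{485} + \frac{395659}{458835} = \frac{173186098096}{44506995} \approx 3891.2$)
$s = \frac{173186098096}{44506995} \approx 3891.2$
$s + I{\left(-881 \right)} = \frac{173186098096}{44506995} + \frac{1}{-1600 - 881} = \frac{173186098096}{44506995} + \frac{1}{-2481} = \frac{173186098096}{44506995} - \frac{1}{2481} = \frac{47741629429909}{12269094955}$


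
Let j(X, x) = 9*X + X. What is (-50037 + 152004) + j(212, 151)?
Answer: 104087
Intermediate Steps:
j(X, x) = 10*X
(-50037 + 152004) + j(212, 151) = (-50037 + 152004) + 10*212 = 101967 + 2120 = 104087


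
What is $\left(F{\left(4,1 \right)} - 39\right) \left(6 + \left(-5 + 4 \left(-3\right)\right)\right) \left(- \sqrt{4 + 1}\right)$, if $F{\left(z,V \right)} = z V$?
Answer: $- 385 \sqrt{5} \approx -860.89$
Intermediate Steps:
$F{\left(z,V \right)} = V z$
$\left(F{\left(4,1 \right)} - 39\right) \left(6 + \left(-5 + 4 \left(-3\right)\right)\right) \left(- \sqrt{4 + 1}\right) = \left(1 \cdot 4 - 39\right) \left(6 + \left(-5 + 4 \left(-3\right)\right)\right) \left(- \sqrt{4 + 1}\right) = \left(4 - 39\right) \left(6 - 17\right) \left(- \sqrt{5}\right) = - 35 \left(6 - 17\right) \left(- \sqrt{5}\right) = - 35 \left(- 11 \left(- \sqrt{5}\right)\right) = - 35 \cdot 11 \sqrt{5} = - 385 \sqrt{5}$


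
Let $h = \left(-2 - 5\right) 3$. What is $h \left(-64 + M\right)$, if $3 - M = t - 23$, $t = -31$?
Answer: $147$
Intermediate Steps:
$M = 57$ ($M = 3 - \left(-31 - 23\right) = 3 - -54 = 3 + 54 = 57$)
$h = -21$ ($h = \left(-7\right) 3 = -21$)
$h \left(-64 + M\right) = - 21 \left(-64 + 57\right) = \left(-21\right) \left(-7\right) = 147$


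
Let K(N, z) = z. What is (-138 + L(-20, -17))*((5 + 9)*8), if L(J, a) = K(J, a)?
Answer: -17360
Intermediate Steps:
L(J, a) = a
(-138 + L(-20, -17))*((5 + 9)*8) = (-138 - 17)*((5 + 9)*8) = -2170*8 = -155*112 = -17360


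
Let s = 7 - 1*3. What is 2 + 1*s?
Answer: 6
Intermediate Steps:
s = 4 (s = 7 - 3 = 4)
2 + 1*s = 2 + 1*4 = 2 + 4 = 6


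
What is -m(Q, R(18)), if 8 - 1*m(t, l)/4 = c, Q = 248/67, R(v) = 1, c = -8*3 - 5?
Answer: -148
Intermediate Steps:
c = -29 (c = -24 - 5 = -29)
Q = 248/67 (Q = 248*(1/67) = 248/67 ≈ 3.7015)
m(t, l) = 148 (m(t, l) = 32 - 4*(-29) = 32 + 116 = 148)
-m(Q, R(18)) = -1*148 = -148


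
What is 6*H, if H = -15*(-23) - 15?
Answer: 1980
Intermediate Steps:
H = 330 (H = 345 - 15 = 330)
6*H = 6*330 = 1980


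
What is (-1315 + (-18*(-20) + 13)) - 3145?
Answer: -4087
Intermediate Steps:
(-1315 + (-18*(-20) + 13)) - 3145 = (-1315 + (360 + 13)) - 3145 = (-1315 + 373) - 3145 = -942 - 3145 = -4087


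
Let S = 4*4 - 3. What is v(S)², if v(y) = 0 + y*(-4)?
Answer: 2704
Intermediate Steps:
S = 13 (S = 16 - 3 = 13)
v(y) = -4*y (v(y) = 0 - 4*y = -4*y)
v(S)² = (-4*13)² = (-52)² = 2704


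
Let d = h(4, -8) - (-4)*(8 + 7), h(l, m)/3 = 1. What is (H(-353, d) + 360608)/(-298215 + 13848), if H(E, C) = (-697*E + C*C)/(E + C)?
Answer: -10432631/8246643 ≈ -1.2651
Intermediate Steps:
h(l, m) = 3 (h(l, m) = 3*1 = 3)
d = 63 (d = 3 - (-4)*(8 + 7) = 3 - (-4)*15 = 3 - 1*(-60) = 3 + 60 = 63)
H(E, C) = (C**2 - 697*E)/(C + E) (H(E, C) = (-697*E + C**2)/(C + E) = (C**2 - 697*E)/(C + E))
(H(-353, d) + 360608)/(-298215 + 13848) = ((63**2 - 697*(-353))/(63 - 353) + 360608)/(-298215 + 13848) = ((3969 + 246041)/(-290) + 360608)/(-284367) = (-1/290*250010 + 360608)*(-1/284367) = (-25001/29 + 360608)*(-1/284367) = (10432631/29)*(-1/284367) = -10432631/8246643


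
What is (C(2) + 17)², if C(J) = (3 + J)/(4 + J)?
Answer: 11449/36 ≈ 318.03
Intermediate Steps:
C(J) = (3 + J)/(4 + J)
(C(2) + 17)² = ((3 + 2)/(4 + 2) + 17)² = (5/6 + 17)² = ((⅙)*5 + 17)² = (⅚ + 17)² = (107/6)² = 11449/36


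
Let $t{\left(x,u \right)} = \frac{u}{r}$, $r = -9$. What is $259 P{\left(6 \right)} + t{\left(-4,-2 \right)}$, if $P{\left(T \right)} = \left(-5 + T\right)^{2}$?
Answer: $\frac{2333}{9} \approx 259.22$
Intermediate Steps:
$t{\left(x,u \right)} = - \frac{u}{9}$ ($t{\left(x,u \right)} = \frac{u}{-9} = u \left(- \frac{1}{9}\right) = - \frac{u}{9}$)
$259 P{\left(6 \right)} + t{\left(-4,-2 \right)} = 259 \left(-5 + 6\right)^{2} - - \frac{2}{9} = 259 \cdot 1^{2} + \frac{2}{9} = 259 \cdot 1 + \frac{2}{9} = 259 + \frac{2}{9} = \frac{2333}{9}$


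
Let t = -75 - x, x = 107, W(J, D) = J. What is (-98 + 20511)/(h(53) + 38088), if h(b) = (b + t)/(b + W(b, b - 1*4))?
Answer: 2163778/4037199 ≈ 0.53596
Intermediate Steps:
t = -182 (t = -75 - 1*107 = -75 - 107 = -182)
h(b) = (-182 + b)/(2*b) (h(b) = (b - 182)/(b + b) = (-182 + b)/((2*b)) = (-182 + b)*(1/(2*b)) = (-182 + b)/(2*b))
(-98 + 20511)/(h(53) + 38088) = (-98 + 20511)/((½)*(-182 + 53)/53 + 38088) = 20413/((½)*(1/53)*(-129) + 38088) = 20413/(-129/106 + 38088) = 20413/(4037199/106) = 20413*(106/4037199) = 2163778/4037199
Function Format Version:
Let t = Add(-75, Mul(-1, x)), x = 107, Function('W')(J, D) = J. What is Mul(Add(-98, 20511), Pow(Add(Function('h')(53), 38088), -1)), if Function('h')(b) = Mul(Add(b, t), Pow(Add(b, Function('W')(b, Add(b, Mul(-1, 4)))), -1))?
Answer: Rational(2163778, 4037199) ≈ 0.53596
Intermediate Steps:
t = -182 (t = Add(-75, Mul(-1, 107)) = Add(-75, -107) = -182)
Function('h')(b) = Mul(Rational(1, 2), Pow(b, -1), Add(-182, b)) (Function('h')(b) = Mul(Add(b, -182), Pow(Add(b, b), -1)) = Mul(Add(-182, b), Pow(Mul(2, b), -1)) = Mul(Add(-182, b), Mul(Rational(1, 2), Pow(b, -1))) = Mul(Rational(1, 2), Pow(b, -1), Add(-182, b)))
Mul(Add(-98, 20511), Pow(Add(Function('h')(53), 38088), -1)) = Mul(Add(-98, 20511), Pow(Add(Mul(Rational(1, 2), Pow(53, -1), Add(-182, 53)), 38088), -1)) = Mul(20413, Pow(Add(Mul(Rational(1, 2), Rational(1, 53), -129), 38088), -1)) = Mul(20413, Pow(Add(Rational(-129, 106), 38088), -1)) = Mul(20413, Pow(Rational(4037199, 106), -1)) = Mul(20413, Rational(106, 4037199)) = Rational(2163778, 4037199)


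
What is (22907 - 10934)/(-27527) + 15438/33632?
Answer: 11142945/462894032 ≈ 0.024072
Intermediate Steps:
(22907 - 10934)/(-27527) + 15438/33632 = 11973*(-1/27527) + 15438*(1/33632) = -11973/27527 + 7719/16816 = 11142945/462894032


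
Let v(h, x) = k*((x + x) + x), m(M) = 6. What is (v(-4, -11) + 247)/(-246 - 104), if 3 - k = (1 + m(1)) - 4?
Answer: -247/350 ≈ -0.70571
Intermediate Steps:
k = 0 (k = 3 - ((1 + 6) - 4) = 3 - (7 - 4) = 3 - 1*3 = 3 - 3 = 0)
v(h, x) = 0 (v(h, x) = 0*((x + x) + x) = 0*(2*x + x) = 0*(3*x) = 0)
(v(-4, -11) + 247)/(-246 - 104) = (0 + 247)/(-246 - 104) = 247/(-350) = 247*(-1/350) = -247/350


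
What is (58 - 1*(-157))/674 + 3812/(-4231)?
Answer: -1659623/2851694 ≈ -0.58198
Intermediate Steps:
(58 - 1*(-157))/674 + 3812/(-4231) = (58 + 157)*(1/674) + 3812*(-1/4231) = 215*(1/674) - 3812/4231 = 215/674 - 3812/4231 = -1659623/2851694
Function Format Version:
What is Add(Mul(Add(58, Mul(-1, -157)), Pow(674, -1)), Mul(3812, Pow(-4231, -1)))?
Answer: Rational(-1659623, 2851694) ≈ -0.58198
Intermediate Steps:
Add(Mul(Add(58, Mul(-1, -157)), Pow(674, -1)), Mul(3812, Pow(-4231, -1))) = Add(Mul(Add(58, 157), Rational(1, 674)), Mul(3812, Rational(-1, 4231))) = Add(Mul(215, Rational(1, 674)), Rational(-3812, 4231)) = Add(Rational(215, 674), Rational(-3812, 4231)) = Rational(-1659623, 2851694)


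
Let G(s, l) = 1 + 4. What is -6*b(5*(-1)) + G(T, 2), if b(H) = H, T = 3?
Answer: 35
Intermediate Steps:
G(s, l) = 5
-6*b(5*(-1)) + G(T, 2) = -30*(-1) + 5 = -6*(-5) + 5 = 30 + 5 = 35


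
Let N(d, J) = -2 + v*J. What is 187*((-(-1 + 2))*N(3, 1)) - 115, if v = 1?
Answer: 72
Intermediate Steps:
N(d, J) = -2 + J (N(d, J) = -2 + 1*J = -2 + J)
187*((-(-1 + 2))*N(3, 1)) - 115 = 187*((-(-1 + 2))*(-2 + 1)) - 115 = 187*(-1*1*(-1)) - 115 = 187*(-1*(-1)) - 115 = 187*1 - 115 = 187 - 115 = 72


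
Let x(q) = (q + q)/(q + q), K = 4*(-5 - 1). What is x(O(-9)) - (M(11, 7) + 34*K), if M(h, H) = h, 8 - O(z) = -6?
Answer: 806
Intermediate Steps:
O(z) = 14 (O(z) = 8 - 1*(-6) = 8 + 6 = 14)
K = -24 (K = 4*(-6) = -24)
x(q) = 1 (x(q) = (2*q)/((2*q)) = (2*q)*(1/(2*q)) = 1)
x(O(-9)) - (M(11, 7) + 34*K) = 1 - (11 + 34*(-24)) = 1 - (11 - 816) = 1 - 1*(-805) = 1 + 805 = 806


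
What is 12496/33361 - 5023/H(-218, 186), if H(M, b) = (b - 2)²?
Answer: 255492273/1129470016 ≈ 0.22621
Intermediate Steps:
H(M, b) = (-2 + b)²
12496/33361 - 5023/H(-218, 186) = 12496/33361 - 5023/(-2 + 186)² = 12496*(1/33361) - 5023/(184²) = 12496/33361 - 5023/33856 = 255492273/1129470016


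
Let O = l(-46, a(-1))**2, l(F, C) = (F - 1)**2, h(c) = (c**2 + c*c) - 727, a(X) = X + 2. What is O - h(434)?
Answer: 4503696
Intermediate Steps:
a(X) = 2 + X
h(c) = -727 + 2*c**2 (h(c) = (c**2 + c**2) - 727 = 2*c**2 - 727 = -727 + 2*c**2)
l(F, C) = (-1 + F)**2
O = 4879681 (O = ((-1 - 46)**2)**2 = ((-47)**2)**2 = 2209**2 = 4879681)
O - h(434) = 4879681 - (-727 + 2*434**2) = 4879681 - (-727 + 2*188356) = 4879681 - (-727 + 376712) = 4879681 - 1*375985 = 4879681 - 375985 = 4503696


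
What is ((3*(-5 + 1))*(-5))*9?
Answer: 540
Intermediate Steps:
((3*(-5 + 1))*(-5))*9 = ((3*(-4))*(-5))*9 = -12*(-5)*9 = 60*9 = 540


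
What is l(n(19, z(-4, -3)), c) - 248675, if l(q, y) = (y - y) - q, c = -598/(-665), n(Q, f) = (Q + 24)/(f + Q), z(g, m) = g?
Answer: -3730168/15 ≈ -2.4868e+5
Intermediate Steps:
n(Q, f) = (24 + Q)/(Q + f)
c = 598/665 (c = -598*(-1/665) = 598/665 ≈ 0.89925)
l(q, y) = -q (l(q, y) = 0 - q = -q)
l(n(19, z(-4, -3)), c) - 248675 = -(24 + 19)/(19 - 4) - 248675 = -43/15 - 248675 = -3730168/15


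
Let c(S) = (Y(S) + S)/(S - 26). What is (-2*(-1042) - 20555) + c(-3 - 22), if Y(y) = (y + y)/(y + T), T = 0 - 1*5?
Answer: -2825993/153 ≈ -18471.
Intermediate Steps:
T = -5 (T = 0 - 5 = -5)
Y(y) = 2*y/(-5 + y) (Y(y) = (y + y)/(y - 5) = (2*y)/(-5 + y) = 2*y/(-5 + y))
c(S) = (S + 2*S/(-5 + S))/(-26 + S) (c(S) = (2*S/(-5 + S) + S)/(S - 26) = (S + 2*S/(-5 + S))/(-26 + S))
(-2*(-1042) - 20555) + c(-3 - 22) = (-2*(-1042) - 20555) + (-3 - 22)*(-3 + (-3 - 22))/((-26 + (-3 - 22))*(-5 + (-3 - 22))) = (2084 - 20555) - 25*(-3 - 25)/((-26 - 25)*(-5 - 25)) = -18471 - 25*(-28)/(-51*(-30)) = -18471 - 25*(-1/51)*(-1/30)*(-28) = -18471 + 70/153 = -2825993/153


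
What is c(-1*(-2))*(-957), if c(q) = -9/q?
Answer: 8613/2 ≈ 4306.5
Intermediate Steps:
c(-1*(-2))*(-957) = -9/((-1*(-2)))*(-957) = -9/2*(-957) = 8613/2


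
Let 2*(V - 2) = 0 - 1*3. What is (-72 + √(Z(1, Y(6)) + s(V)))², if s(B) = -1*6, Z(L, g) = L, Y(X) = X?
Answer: (72 - I*√5)² ≈ 5179.0 - 321.99*I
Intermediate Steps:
V = ½ (V = 2 + (0 - 1*3)/2 = 2 + (0 - 3)/2 = 2 + (½)*(-3) = 2 - 3/2 = ½ ≈ 0.50000)
s(B) = -6
(-72 + √(Z(1, Y(6)) + s(V)))² = (-72 + √(1 - 6))² = (-72 + √(-5))² = (-72 + I*√5)²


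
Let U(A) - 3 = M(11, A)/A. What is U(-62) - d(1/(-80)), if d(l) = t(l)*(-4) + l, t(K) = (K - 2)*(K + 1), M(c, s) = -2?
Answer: -243269/49600 ≈ -4.9046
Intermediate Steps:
U(A) = 3 - 2/A
t(K) = (1 + K)*(-2 + K) (t(K) = (-2 + K)*(1 + K) = (1 + K)*(-2 + K))
d(l) = 8 - 4*l**2 + 5*l (d(l) = (-2 + l**2 - l)*(-4) + l = (8 - 4*l**2 + 4*l) + l = 8 - 4*l**2 + 5*l)
U(-62) - d(1/(-80)) = (3 - 2/(-62)) - (8 - 4*(1/(-80))**2 + 5*(1/(-80))) = (3 - 2*(-1/62)) - (8 - 4*(1*(-1/80))**2 + 5*(1*(-1/80))) = (3 + 1/31) - (8 - 4*(-1/80)**2 + 5*(-1/80)) = 94/31 - (8 - 4*1/6400 - 1/16) = 94/31 - (8 - 1/1600 - 1/16) = 94/31 - 1*12699/1600 = 94/31 - 12699/1600 = -243269/49600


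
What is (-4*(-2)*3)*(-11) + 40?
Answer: -224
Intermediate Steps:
(-4*(-2)*3)*(-11) + 40 = (8*3)*(-11) + 40 = 24*(-11) + 40 = -264 + 40 = -224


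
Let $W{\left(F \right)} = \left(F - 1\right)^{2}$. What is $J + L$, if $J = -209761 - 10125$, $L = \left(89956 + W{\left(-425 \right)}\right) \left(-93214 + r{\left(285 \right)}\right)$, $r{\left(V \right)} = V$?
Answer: $-25224124214$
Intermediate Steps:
$W{\left(F \right)} = \left(-1 + F\right)^{2}$
$L = -25223904328$ ($L = \left(89956 + \left(-1 - 425\right)^{2}\right) \left(-93214 + 285\right) = \left(89956 + \left(-426\right)^{2}\right) \left(-92929\right) = \left(89956 + 181476\right) \left(-92929\right) = 271432 \left(-92929\right) = -25223904328$)
$J = -219886$ ($J = -209761 - 10125 = -219886$)
$J + L = -219886 - 25223904328 = -25224124214$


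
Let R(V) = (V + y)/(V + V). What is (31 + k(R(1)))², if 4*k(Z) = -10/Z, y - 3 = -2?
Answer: 3249/4 ≈ 812.25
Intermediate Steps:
y = 1 (y = 3 - 2 = 1)
R(V) = (1 + V)/(2*V) (R(V) = (V + 1)/(V + V) = (1 + V)/((2*V)) = (1 + V)*(1/(2*V)) = (1 + V)/(2*V))
k(Z) = -5/(2*Z) (k(Z) = (-10/Z)/4 = -5/(2*Z))
(31 + k(R(1)))² = (31 - 5*2/(1 + 1)/2)² = (31 - 5/(2*1))² = (31 - 5/2/1)² = (31 - 5/2*1)² = (31 - 5/2)² = (57/2)² = 3249/4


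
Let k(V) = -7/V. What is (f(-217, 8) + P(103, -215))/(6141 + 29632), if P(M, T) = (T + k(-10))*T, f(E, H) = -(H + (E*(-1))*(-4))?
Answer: 93869/71546 ≈ 1.3120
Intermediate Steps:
f(E, H) = -H - 4*E (f(E, H) = -(H - E*(-4)) = -(H + 4*E) = -H - 4*E)
P(M, T) = T*(7/10 + T) (P(M, T) = (T - 7/(-10))*T = (T - 7*(-1/10))*T = (T + 7/10)*T = (7/10 + T)*T = T*(7/10 + T))
(f(-217, 8) + P(103, -215))/(6141 + 29632) = ((-1*8 - 4*(-217)) + (1/10)*(-215)*(7 + 10*(-215)))/(6141 + 29632) = ((-8 + 868) + (1/10)*(-215)*(7 - 2150))/35773 = (860 + (1/10)*(-215)*(-2143))*(1/35773) = (860 + 92149/2)*(1/35773) = (93869/2)*(1/35773) = 93869/71546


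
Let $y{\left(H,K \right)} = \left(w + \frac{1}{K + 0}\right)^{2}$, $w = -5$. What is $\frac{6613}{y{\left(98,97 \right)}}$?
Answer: $\frac{62221717}{234256} \approx 265.61$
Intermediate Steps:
$y{\left(H,K \right)} = \left(-5 + \frac{1}{K}\right)^{2}$ ($y{\left(H,K \right)} = \left(-5 + \frac{1}{K + 0}\right)^{2} = \left(-5 + \frac{1}{K}\right)^{2}$)
$\frac{6613}{y{\left(98,97 \right)}} = \frac{6613}{\frac{1}{9409} \left(1 - 485\right)^{2}} = \frac{6613}{\frac{1}{9409} \left(-484\right)^{2}} = \frac{6613}{\frac{1}{9409} \cdot 234256} = \frac{6613}{\frac{234256}{9409}} = 6613 \cdot \frac{9409}{234256} = \frac{62221717}{234256}$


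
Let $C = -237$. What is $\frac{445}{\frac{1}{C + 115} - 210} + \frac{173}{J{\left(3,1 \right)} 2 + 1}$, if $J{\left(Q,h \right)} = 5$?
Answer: $\frac{3835243}{281831} \approx 13.608$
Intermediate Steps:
$\frac{445}{\frac{1}{C + 115} - 210} + \frac{173}{J{\left(3,1 \right)} 2 + 1} = \frac{445}{\frac{1}{-237 + 115} - 210} + \frac{173}{5 \cdot 2 + 1} = \frac{445}{\frac{1}{-122} - 210} + \frac{173}{10 + 1} = \frac{445}{- \frac{1}{122} - 210} + \frac{173}{11} = \frac{445}{- \frac{25621}{122}} + 173 \cdot \frac{1}{11} = 445 \left(- \frac{122}{25621}\right) + \frac{173}{11} = - \frac{54290}{25621} + \frac{173}{11} = \frac{3835243}{281831}$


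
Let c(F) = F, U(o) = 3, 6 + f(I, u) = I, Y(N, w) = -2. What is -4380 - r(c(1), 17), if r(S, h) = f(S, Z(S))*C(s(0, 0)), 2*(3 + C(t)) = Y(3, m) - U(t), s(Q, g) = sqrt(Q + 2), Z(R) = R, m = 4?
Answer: -8815/2 ≈ -4407.5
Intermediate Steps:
f(I, u) = -6 + I
s(Q, g) = sqrt(2 + Q)
C(t) = -11/2 (C(t) = -3 + (-2 - 1*3)/2 = -3 + (-2 - 3)/2 = -3 + (1/2)*(-5) = -3 - 5/2 = -11/2)
r(S, h) = 33 - 11*S/2 (r(S, h) = (-6 + S)*(-11/2) = 33 - 11*S/2)
-4380 - r(c(1), 17) = -4380 - (33 - 11/2*1) = -4380 - (33 - 11/2) = -4380 - 1*55/2 = -4380 - 55/2 = -8815/2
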